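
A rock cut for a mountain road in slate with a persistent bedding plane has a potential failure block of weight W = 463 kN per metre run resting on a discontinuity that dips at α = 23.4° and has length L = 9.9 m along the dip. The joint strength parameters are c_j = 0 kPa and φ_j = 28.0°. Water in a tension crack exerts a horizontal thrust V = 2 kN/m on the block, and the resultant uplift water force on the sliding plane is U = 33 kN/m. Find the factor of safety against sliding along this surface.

FS = 1.12

Resolving the block weight along and normal to the plane and applying the Mohr–Coulomb strength on the joint:
N' = W cosα − U − V sinα = 463·cos23.4° − 33 − 2·sin23.4° = 391.1 kN/m
Driving force T = W sinα + V cosα = 463·sin23.4° + 2·cos23.4° = 185.7 kN/m
Resisting force R = c_j·L + N'·tanφ_j = 0·9.9 + 391.1·tan28.0° = 0.0 + 208.0 = 208.0 kN/m
FS = R / T = 208.0 / 185.7 = 1.120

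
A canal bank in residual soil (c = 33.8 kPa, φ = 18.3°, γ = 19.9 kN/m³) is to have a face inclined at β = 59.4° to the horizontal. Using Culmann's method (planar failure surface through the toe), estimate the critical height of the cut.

Culmann's analysis gives the critical failure plane at α_cr = (β + φ)/2 = (59.4 + 18.3)/2 = 38.9°, and the critical height
H_c = (4c/γ) · sinβ cosφ / [1 − cos(β − φ)]
    = (4·33.8/19.9) · sin59.4°·cos18.3° / [1 − cos(41.1°)]
    = 6.794 · 0.8607·0.9494 / [1 − 0.7536]
    = 6.794 · 0.8172 / 0.2464
    = 22.53 m

H_c = 22.53 m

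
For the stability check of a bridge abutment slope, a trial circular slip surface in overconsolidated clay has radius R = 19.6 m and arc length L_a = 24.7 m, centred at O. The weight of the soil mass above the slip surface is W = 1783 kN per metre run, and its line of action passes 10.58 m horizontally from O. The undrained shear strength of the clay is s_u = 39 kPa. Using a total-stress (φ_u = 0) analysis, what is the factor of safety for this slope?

Taking moments about the centre O, the resisting moment is provided by the undrained shear strength acting along the arc:
M_R = s_u·L_a·R = 39·24.70·19.6 = 18880.7 kN·m/m
M_D = W·d = 1783·10.58 = 18864.1 kN·m/m
FS = M_R / M_D = 18880.7 / 18864.1 = 1.001

FS = 1.00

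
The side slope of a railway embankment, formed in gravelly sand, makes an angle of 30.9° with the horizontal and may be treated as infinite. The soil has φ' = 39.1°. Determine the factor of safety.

FS = 1.36

For a dry cohesionless infinite slope the factor of safety is FS = tanφ' / tanβ.
FS = tan39.1° / tan30.9° = 0.8127 / 0.5985 = 1.358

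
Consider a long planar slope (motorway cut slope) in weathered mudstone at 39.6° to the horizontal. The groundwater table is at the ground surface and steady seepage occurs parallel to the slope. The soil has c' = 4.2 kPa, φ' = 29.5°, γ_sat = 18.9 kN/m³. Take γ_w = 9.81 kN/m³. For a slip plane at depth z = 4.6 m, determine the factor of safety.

FS = 0.43

With seepage parallel to the slope and the water table at the surface, the effective normal stress on the slip plane uses the buoyant unit weight γ' = γ_sat − γ_w while the driving shear stress uses γ_sat:
FS = [c' + γ' z cos²β tanφ'] / [γ_sat z sinβ cosβ]
γ' = 18.9 − 9.81 = 9.09 kN/m³
Numerator = 4.2 + 9.09·4.6·cos²39.6°·tan29.5° = 4.2 + 9.09·4.6·0.5937·0.5658 = 18.245 kPa
Denominator = 18.9·4.6·sin39.6°·cos39.6° = 18.9·4.6·0.6374·0.7705 = 42.700 kPa
FS = 18.245 / 42.700 = 0.427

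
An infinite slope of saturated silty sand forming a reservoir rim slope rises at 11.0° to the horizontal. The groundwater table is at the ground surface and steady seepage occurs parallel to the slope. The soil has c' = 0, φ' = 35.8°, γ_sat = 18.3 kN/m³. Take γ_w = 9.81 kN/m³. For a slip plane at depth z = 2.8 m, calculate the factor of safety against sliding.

With seepage parallel to the slope and the water table at the surface, the effective normal stress on the slip plane uses the buoyant unit weight γ' = γ_sat − γ_w while the driving shear stress uses γ_sat:
FS = [c' + γ' z cos²β tanφ'] / [γ_sat z sinβ cosβ]
(For c' = 0 this reduces to FS = (γ'/γ_sat)·tanφ'/tanβ.)
γ' = 18.3 − 9.81 = 8.49 kN/m³
Numerator = 0.0 + 8.49·2.8·cos²11.0°·tan35.8° = 0.0 + 8.49·2.8·0.9636·0.7212 = 16.521 kPa
Denominator = 18.3·2.8·sin11.0°·cos11.0° = 18.3·2.8·0.1908·0.9816 = 9.597 kPa
FS = 16.521 / 9.597 = 1.721

FS = 1.72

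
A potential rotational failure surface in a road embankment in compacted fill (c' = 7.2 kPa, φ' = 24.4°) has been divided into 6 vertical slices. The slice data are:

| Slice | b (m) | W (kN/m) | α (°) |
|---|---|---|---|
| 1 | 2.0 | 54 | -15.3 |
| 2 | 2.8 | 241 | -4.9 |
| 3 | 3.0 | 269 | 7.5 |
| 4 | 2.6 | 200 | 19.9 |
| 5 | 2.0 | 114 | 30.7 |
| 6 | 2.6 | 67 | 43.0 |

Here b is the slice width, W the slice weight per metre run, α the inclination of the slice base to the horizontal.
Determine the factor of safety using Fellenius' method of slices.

FS = 3.05

Ordinary method of slices: FS = Σ[c'·Δl_i + (W_i cosα_i)·tanφ'] / Σ W_i sinα_i, with Δl_i = b_i / cosα_i.
Slice 1: Δl = 2.0/cos(-15.3°) = 2.073 m; N'_1 = 54·cos(-15.3°) = 52.1; c'Δl = 14.93; W sinα = -14.2
Slice 2: Δl = 2.8/cos(-4.9°) = 2.810 m; N'_2 = 241·cos(-4.9°) = 240.1; c'Δl = 20.23; W sinα = -20.6
Slice 3: Δl = 3.0/cos7.5° = 3.026 m; N'_3 = 269·cos7.5° = 266.7; c'Δl = 21.79; W sinα = 35.1
Slice 4: Δl = 2.6/cos19.9° = 2.765 m; N'_4 = 200·cos19.9° = 188.1; c'Δl = 19.91; W sinα = 68.1
Slice 5: Δl = 2.0/cos30.7° = 2.326 m; N'_5 = 114·cos30.7° = 98.0; c'Δl = 16.75; W sinα = 58.2
Slice 6: Δl = 2.6/cos43.0° = 3.555 m; N'_6 = 67·cos43.0° = 49.0; c'Δl = 25.60; W sinα = 45.7
Σc'Δl = 119.2 kN/m; ΣN' = 894.0 kN/m; ΣW sinα = 172.2 kN/m
Resisting = 119.2 + 894.0·tan24.4° = 119.2 + 405.5 = 524.7 kN/m
FS = 524.7 / 172.2 = 3.046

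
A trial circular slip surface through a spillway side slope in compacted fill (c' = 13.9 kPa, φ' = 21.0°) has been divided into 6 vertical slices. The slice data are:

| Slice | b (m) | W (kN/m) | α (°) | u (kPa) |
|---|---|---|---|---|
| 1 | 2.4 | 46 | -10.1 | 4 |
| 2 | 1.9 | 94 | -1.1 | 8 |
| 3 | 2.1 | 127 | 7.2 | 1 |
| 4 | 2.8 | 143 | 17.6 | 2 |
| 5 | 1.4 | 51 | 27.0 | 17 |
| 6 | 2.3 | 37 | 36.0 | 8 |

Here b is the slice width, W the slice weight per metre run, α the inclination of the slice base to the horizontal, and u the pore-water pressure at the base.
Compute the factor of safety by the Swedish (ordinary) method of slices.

FS = 3.65

Ordinary method of slices: FS = Σ[c'·Δl_i + (W_i cosα_i − u_i·Δl_i)·tanφ'] / Σ W_i sinα_i, with Δl_i = b_i / cosα_i.
Slice 1: Δl = 2.4/cos(-10.1°) = 2.438 m; N'_1 = 46·cos(-10.1°) − 4·2.438 = 35.5; c'Δl = 33.89; W sinα = -8.1
Slice 2: Δl = 1.9/cos(-1.1°) = 1.900 m; N'_2 = 94·cos(-1.1°) − 8·1.900 = 78.8; c'Δl = 26.41; W sinα = -1.8
Slice 3: Δl = 2.1/cos7.2° = 2.117 m; N'_3 = 127·cos7.2° − 1·2.117 = 123.9; c'Δl = 29.42; W sinα = 15.9
Slice 4: Δl = 2.8/cos17.6° = 2.938 m; N'_4 = 143·cos17.6° − 2·2.938 = 130.4; c'Δl = 40.83; W sinα = 43.2
Slice 5: Δl = 1.4/cos27.0° = 1.571 m; N'_5 = 51·cos27.0° − 17·1.571 = 18.7; c'Δl = 21.84; W sinα = 23.2
Slice 6: Δl = 2.3/cos36.0° = 2.843 m; N'_6 = 37·cos36.0° − 8·2.843 = 7.2; c'Δl = 39.52; W sinα = 21.7
Σc'Δl = 191.9 kN/m; ΣN' = 394.5 kN/m; ΣW sinα = 94.2 kN/m
Resisting = 191.9 + 394.5·tan21.0° = 191.9 + 151.5 = 343.4 kN/m
FS = 343.4 / 94.2 = 3.646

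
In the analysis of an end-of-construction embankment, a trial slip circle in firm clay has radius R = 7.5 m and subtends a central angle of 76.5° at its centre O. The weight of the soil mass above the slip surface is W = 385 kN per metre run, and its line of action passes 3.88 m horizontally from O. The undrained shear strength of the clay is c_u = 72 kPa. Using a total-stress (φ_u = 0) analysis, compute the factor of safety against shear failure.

Taking moments about the centre O, the resisting moment is provided by the undrained shear strength acting along the arc:
Arc length L_a = R·θ = 7.5·(76.5°·π/180) = 7.5·1.3352 = 10.01 m
M_R = c_u·L_a·R = 72·10.01·7.5 = 5407.5 kN·m/m
M_D = W·d = 385·3.88 = 1493.8 kN·m/m
FS = M_R / M_D = 5407.5 / 1493.8 = 3.620

FS = 3.62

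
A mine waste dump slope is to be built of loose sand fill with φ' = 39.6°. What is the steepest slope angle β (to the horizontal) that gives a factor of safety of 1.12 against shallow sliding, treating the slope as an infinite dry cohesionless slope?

For an infinite dry cohesionless slope FS = tanφ'/tanβ, so tanβ = tanφ' / FS.
tanβ = tan39.6° / 1.12 = 0.8273 / 1.12 = 0.7386
β = arctan(0.7386) = 36.45°

β = 36.5°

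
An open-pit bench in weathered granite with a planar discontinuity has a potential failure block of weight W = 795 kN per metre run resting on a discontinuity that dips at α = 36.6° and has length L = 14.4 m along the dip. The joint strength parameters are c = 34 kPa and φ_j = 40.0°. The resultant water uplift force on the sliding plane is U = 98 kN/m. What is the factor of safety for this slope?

FS = 1.99

Resolving the block weight along and normal to the plane and applying the Mohr–Coulomb strength on the joint:
N' = W cosα − U = 795·cos36.6° − 98 = 540.2 kN/m
Driving force T = W sinα = 795·sin36.6° = 474.0 kN/m
Resisting force R = c·L + N'·tanφ_j = 34·14.4 + 540.2·tan40.0° = 489.6 + 453.3 = 942.9 kN/m
FS = R / T = 942.9 / 474.0 = 1.989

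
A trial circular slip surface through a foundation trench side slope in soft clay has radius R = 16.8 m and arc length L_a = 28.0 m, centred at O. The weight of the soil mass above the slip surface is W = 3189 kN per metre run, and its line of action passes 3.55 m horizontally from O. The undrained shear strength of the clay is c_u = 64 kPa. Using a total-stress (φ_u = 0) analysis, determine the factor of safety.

Taking moments about the centre O, the resisting moment is provided by the undrained shear strength acting along the arc:
M_R = c_u·L_a·R = 64·28.00·16.8 = 30105.6 kN·m/m
M_D = W·d = 3189·3.55 = 11320.9 kN·m/m
FS = M_R / M_D = 30105.6 / 11320.9 = 2.659

FS = 2.66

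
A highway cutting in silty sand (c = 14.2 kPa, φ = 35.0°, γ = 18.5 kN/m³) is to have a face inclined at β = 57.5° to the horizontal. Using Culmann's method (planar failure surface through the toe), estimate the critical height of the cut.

H_c = 27.87 m

Culmann's analysis gives the critical failure plane at α_cr = (β + φ)/2 = (57.5 + 35.0)/2 = 46.2°, and the critical height
H_c = (4c/γ) · sinβ cosφ / [1 − cos(β − φ)]
    = (4·14.2/18.5) · sin57.5°·cos35.0° / [1 − cos(22.5°)]
    = 3.070 · 0.8434·0.8192 / [1 − 0.9239]
    = 3.070 · 0.6909 / 0.0761
    = 27.87 m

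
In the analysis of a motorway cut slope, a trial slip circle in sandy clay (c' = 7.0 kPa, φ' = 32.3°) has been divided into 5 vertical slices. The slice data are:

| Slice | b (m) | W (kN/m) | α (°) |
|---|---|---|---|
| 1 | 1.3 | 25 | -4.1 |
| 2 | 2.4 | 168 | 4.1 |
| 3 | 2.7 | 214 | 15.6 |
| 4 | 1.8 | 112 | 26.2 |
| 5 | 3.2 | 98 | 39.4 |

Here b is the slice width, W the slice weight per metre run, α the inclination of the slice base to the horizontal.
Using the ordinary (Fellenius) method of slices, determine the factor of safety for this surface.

FS = 2.52

Ordinary method of slices: FS = Σ[c'·Δl_i + (W_i cosα_i)·tanφ'] / Σ W_i sinα_i, with Δl_i = b_i / cosα_i.
Slice 1: Δl = 1.3/cos(-4.1°) = 1.303 m; N'_1 = 25·cos(-4.1°) = 24.9; c'Δl = 9.12; W sinα = -1.8
Slice 2: Δl = 2.4/cos4.1° = 2.406 m; N'_2 = 168·cos4.1° = 167.6; c'Δl = 16.84; W sinα = 12.0
Slice 3: Δl = 2.7/cos15.6° = 2.803 m; N'_3 = 214·cos15.6° = 206.1; c'Δl = 19.62; W sinα = 57.5
Slice 4: Δl = 1.8/cos26.2° = 2.006 m; N'_4 = 112·cos26.2° = 100.5; c'Δl = 14.04; W sinα = 49.4
Slice 5: Δl = 3.2/cos39.4° = 4.141 m; N'_5 = 98·cos39.4° = 75.7; c'Δl = 28.99; W sinα = 62.2
Σc'Δl = 88.6 kN/m; ΣN' = 574.8 kN/m; ΣW sinα = 179.4 kN/m
Resisting = 88.6 + 574.8·tan32.3° = 88.6 + 363.4 = 452.0 kN/m
FS = 452.0 / 179.4 = 2.519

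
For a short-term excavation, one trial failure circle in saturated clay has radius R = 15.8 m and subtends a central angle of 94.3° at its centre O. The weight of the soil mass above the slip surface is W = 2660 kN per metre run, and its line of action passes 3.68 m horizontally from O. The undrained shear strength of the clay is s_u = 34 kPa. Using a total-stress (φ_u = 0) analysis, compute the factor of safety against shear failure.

FS = 1.43

Taking moments about the centre O, the resisting moment is provided by the undrained shear strength acting along the arc:
Arc length L_a = R·θ = 15.8·(94.3°·π/180) = 15.8·1.6458 = 26.00 m
M_R = s_u·L_a·R = 34·26.00·15.8 = 13969.5 kN·m/m
M_D = W·d = 2660·3.68 = 9788.8 kN·m/m
FS = M_R / M_D = 13969.5 / 9788.8 = 1.427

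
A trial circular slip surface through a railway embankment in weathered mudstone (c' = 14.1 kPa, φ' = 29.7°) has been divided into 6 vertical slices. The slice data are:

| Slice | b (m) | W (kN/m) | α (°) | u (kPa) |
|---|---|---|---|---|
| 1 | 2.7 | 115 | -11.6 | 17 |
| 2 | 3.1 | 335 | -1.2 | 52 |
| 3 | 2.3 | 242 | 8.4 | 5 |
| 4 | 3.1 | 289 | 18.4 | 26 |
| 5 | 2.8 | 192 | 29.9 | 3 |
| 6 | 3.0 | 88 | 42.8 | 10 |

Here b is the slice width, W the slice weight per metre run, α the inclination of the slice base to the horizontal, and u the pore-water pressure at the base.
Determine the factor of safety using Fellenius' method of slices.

Ordinary method of slices: FS = Σ[c'·Δl_i + (W_i cosα_i − u_i·Δl_i)·tanφ'] / Σ W_i sinα_i, with Δl_i = b_i / cosα_i.
Slice 1: Δl = 2.7/cos(-11.6°) = 2.756 m; N'_1 = 115·cos(-11.6°) − 17·2.756 = 65.8; c'Δl = 38.86; W sinα = -23.1
Slice 2: Δl = 3.1/cos(-1.2°) = 3.101 m; N'_2 = 335·cos(-1.2°) − 52·3.101 = 173.7; c'Δl = 43.72; W sinα = -7.0
Slice 3: Δl = 2.3/cos8.4° = 2.325 m; N'_3 = 242·cos8.4° − 5·2.325 = 227.8; c'Δl = 32.78; W sinα = 35.4
Slice 4: Δl = 3.1/cos18.4° = 3.267 m; N'_4 = 289·cos18.4° − 26·3.267 = 189.3; c'Δl = 46.07; W sinα = 91.2
Slice 5: Δl = 2.8/cos29.9° = 3.230 m; N'_5 = 192·cos29.9° − 3·3.230 = 156.8; c'Δl = 45.54; W sinα = 95.7
Slice 6: Δl = 3.0/cos42.8° = 4.089 m; N'_6 = 88·cos42.8° − 10·4.089 = 23.7; c'Δl = 57.65; W sinα = 59.8
Σc'Δl = 264.6 kN/m; ΣN' = 837.0 kN/m; ΣW sinα = 251.9 kN/m
Resisting = 264.6 + 837.0·tan29.7° = 264.6 + 477.4 = 742.0 kN/m
FS = 742.0 / 251.9 = 2.945

FS = 2.95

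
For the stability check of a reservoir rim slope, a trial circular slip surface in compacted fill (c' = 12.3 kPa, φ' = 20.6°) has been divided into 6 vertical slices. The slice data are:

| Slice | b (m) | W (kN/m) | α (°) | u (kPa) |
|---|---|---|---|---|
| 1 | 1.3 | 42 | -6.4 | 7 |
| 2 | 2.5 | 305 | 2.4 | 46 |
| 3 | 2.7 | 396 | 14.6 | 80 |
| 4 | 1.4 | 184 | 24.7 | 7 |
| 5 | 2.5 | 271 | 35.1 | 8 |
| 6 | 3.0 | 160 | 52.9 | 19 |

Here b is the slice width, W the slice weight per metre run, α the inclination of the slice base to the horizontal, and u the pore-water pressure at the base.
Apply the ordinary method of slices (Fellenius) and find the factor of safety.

Ordinary method of slices: FS = Σ[c'·Δl_i + (W_i cosα_i − u_i·Δl_i)·tanφ'] / Σ W_i sinα_i, with Δl_i = b_i / cosα_i.
Slice 1: Δl = 1.3/cos(-6.4°) = 1.308 m; N'_1 = 42·cos(-6.4°) − 7·1.308 = 32.6; c'Δl = 16.09; W sinα = -4.7
Slice 2: Δl = 2.5/cos2.4° = 2.502 m; N'_2 = 305·cos2.4° − 46·2.502 = 189.6; c'Δl = 30.78; W sinα = 12.8
Slice 3: Δl = 2.7/cos14.6° = 2.790 m; N'_3 = 396·cos14.6° − 80·2.790 = 160.0; c'Δl = 34.32; W sinα = 99.8
Slice 4: Δl = 1.4/cos24.7° = 1.541 m; N'_4 = 184·cos24.7° − 7·1.541 = 156.4; c'Δl = 18.95; W sinα = 76.9
Slice 5: Δl = 2.5/cos35.1° = 3.056 m; N'_5 = 271·cos35.1° − 8·3.056 = 197.3; c'Δl = 37.58; W sinα = 155.8
Slice 6: Δl = 3.0/cos52.9° = 4.973 m; N'_6 = 160·cos52.9° − 19·4.973 = 2.0; c'Δl = 61.17; W sinα = 127.6
Σc'Δl = 198.9 kN/m; ΣN' = 737.9 kN/m; ΣW sinα = 468.2 kN/m
Resisting = 198.9 + 737.9·tan20.6° = 198.9 + 277.4 = 476.3 kN/m
FS = 476.3 / 468.2 = 1.017

FS = 1.02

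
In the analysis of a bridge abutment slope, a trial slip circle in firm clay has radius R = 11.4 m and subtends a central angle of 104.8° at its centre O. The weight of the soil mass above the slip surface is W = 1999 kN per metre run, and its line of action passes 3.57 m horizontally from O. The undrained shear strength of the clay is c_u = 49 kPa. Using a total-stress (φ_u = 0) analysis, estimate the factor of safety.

FS = 1.63

Taking moments about the centre O, the resisting moment is provided by the undrained shear strength acting along the arc:
Arc length L_a = R·θ = 11.4·(104.8°·π/180) = 11.4·1.8291 = 20.85 m
M_R = c_u·L_a·R = 49·20.85·11.4 = 11647.8 kN·m/m
M_D = W·d = 1999·3.57 = 7136.4 kN·m/m
FS = M_R / M_D = 11647.8 / 7136.4 = 1.632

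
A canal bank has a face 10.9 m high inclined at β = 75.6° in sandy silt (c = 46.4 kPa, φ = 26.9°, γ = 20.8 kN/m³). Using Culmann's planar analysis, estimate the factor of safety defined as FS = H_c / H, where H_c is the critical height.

H_c = (4c/γ) · sinβ cosφ / [1 − cos(β − φ)]
    = (4·46.4/20.8) · sin75.6°·cos26.9° / [1 − cos48.7°]
    = 8.923 · 0.8638 / 0.3400 = 22.67 m
FS = H_c / H = 22.67 / 10.9 = 2.080

FS = 2.08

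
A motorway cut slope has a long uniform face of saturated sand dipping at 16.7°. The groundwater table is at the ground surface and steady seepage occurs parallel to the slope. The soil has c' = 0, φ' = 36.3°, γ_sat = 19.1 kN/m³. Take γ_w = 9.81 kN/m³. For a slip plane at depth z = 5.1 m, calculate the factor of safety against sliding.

FS = 1.19

With seepage parallel to the slope and the water table at the surface, the effective normal stress on the slip plane uses the buoyant unit weight γ' = γ_sat − γ_w while the driving shear stress uses γ_sat:
FS = [c' + γ' z cos²β tanφ'] / [γ_sat z sinβ cosβ]
(For c' = 0 this reduces to FS = (γ'/γ_sat)·tanφ'/tanβ.)
γ' = 19.1 − 9.81 = 9.29 kN/m³
Numerator = 0.0 + 9.29·5.1·cos²16.7°·tan36.3° = 0.0 + 9.29·5.1·0.9174·0.7346 = 31.929 kPa
Denominator = 19.1·5.1·sin16.7°·cos16.7° = 19.1·5.1·0.2874·0.9578 = 26.811 kPa
FS = 31.929 / 26.811 = 1.191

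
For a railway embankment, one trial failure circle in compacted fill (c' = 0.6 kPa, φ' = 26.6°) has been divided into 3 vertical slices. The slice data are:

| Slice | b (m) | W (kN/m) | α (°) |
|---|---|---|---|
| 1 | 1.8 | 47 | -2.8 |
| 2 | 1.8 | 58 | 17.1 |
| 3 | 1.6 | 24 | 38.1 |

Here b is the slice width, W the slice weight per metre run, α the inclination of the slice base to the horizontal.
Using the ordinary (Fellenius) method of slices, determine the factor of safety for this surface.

Ordinary method of slices: FS = Σ[c'·Δl_i + (W_i cosα_i)·tanφ'] / Σ W_i sinα_i, with Δl_i = b_i / cosα_i.
Slice 1: Δl = 1.8/cos(-2.8°) = 1.802 m; N'_1 = 47·cos(-2.8°) = 46.9; c'Δl = 1.08; W sinα = -2.3
Slice 2: Δl = 1.8/cos17.1° = 1.883 m; N'_2 = 58·cos17.1° = 55.4; c'Δl = 1.13; W sinα = 17.1
Slice 3: Δl = 1.6/cos38.1° = 2.033 m; N'_3 = 24·cos38.1° = 18.9; c'Δl = 1.22; W sinα = 14.8
Σc'Δl = 3.4 kN/m; ΣN' = 121.3 kN/m; ΣW sinα = 29.6 kN/m
Resisting = 3.4 + 121.3·tan26.6° = 3.4 + 60.7 = 64.2 kN/m
FS = 64.2 / 29.6 = 2.170

FS = 2.17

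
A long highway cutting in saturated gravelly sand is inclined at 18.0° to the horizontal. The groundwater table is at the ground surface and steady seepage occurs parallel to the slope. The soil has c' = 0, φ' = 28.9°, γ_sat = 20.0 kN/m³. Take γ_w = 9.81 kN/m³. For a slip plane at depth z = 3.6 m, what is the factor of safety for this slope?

With seepage parallel to the slope and the water table at the surface, the effective normal stress on the slip plane uses the buoyant unit weight γ' = γ_sat − γ_w while the driving shear stress uses γ_sat:
FS = [c' + γ' z cos²β tanφ'] / [γ_sat z sinβ cosβ]
(For c' = 0 this reduces to FS = (γ'/γ_sat)·tanφ'/tanβ.)
γ' = 20.0 − 9.81 = 10.19 kN/m³
Numerator = 0.0 + 10.19·3.6·cos²18.0°·tan28.9° = 0.0 + 10.19·3.6·0.9045·0.5520 = 18.317 kPa
Denominator = 20.0·3.6·sin18.0°·cos18.0° = 20.0·3.6·0.3090·0.9511 = 21.160 kPa
FS = 18.317 / 21.160 = 0.866

FS = 0.87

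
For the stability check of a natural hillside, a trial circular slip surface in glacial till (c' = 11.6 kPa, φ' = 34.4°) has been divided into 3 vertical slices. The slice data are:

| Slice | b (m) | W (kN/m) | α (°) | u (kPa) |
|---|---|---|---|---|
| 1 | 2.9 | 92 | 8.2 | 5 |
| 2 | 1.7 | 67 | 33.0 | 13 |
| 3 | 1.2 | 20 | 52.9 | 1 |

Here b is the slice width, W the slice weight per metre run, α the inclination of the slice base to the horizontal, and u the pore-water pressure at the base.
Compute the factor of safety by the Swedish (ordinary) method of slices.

FS = 2.44

Ordinary method of slices: FS = Σ[c'·Δl_i + (W_i cosα_i − u_i·Δl_i)·tanφ'] / Σ W_i sinα_i, with Δl_i = b_i / cosα_i.
Slice 1: Δl = 2.9/cos8.2° = 2.930 m; N'_1 = 92·cos8.2° − 5·2.930 = 76.4; c'Δl = 33.99; W sinα = 13.1
Slice 2: Δl = 1.7/cos33.0° = 2.027 m; N'_2 = 67·cos33.0° − 13·2.027 = 29.8; c'Δl = 23.51; W sinα = 36.5
Slice 3: Δl = 1.2/cos52.9° = 1.989 m; N'_3 = 20·cos52.9° − 1·1.989 = 10.1; c'Δl = 23.08; W sinα = 16.0
Σc'Δl = 80.6 kN/m; ΣN' = 116.3 kN/m; ΣW sinα = 65.6 kN/m
Resisting = 80.6 + 116.3·tan34.4° = 80.6 + 79.6 = 160.2 kN/m
FS = 160.2 / 65.6 = 2.444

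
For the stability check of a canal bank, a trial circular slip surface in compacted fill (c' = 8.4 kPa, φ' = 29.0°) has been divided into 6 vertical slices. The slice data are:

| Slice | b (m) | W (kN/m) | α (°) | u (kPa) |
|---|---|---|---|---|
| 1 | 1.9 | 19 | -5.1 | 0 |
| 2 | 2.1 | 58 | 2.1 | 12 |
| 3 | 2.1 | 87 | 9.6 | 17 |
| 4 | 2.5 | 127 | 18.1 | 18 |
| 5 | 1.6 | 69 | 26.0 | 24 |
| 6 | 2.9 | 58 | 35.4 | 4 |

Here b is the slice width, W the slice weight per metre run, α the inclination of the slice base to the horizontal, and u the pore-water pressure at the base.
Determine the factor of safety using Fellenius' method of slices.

FS = 2.07

Ordinary method of slices: FS = Σ[c'·Δl_i + (W_i cosα_i − u_i·Δl_i)·tanφ'] / Σ W_i sinα_i, with Δl_i = b_i / cosα_i.
Slice 1: Δl = 1.9/cos(-5.1°) = 1.908 m; N'_1 = 19·cos(-5.1°) − 0·1.908 = 18.9; c'Δl = 16.02; W sinα = -1.7
Slice 2: Δl = 2.1/cos2.1° = 2.101 m; N'_2 = 58·cos2.1° − 12·2.101 = 32.7; c'Δl = 17.65; W sinα = 2.1
Slice 3: Δl = 2.1/cos9.6° = 2.130 m; N'_3 = 87·cos9.6° − 17·2.130 = 49.6; c'Δl = 17.89; W sinα = 14.5
Slice 4: Δl = 2.5/cos18.1° = 2.630 m; N'_4 = 127·cos18.1° − 18·2.630 = 73.4; c'Δl = 22.09; W sinα = 39.5
Slice 5: Δl = 1.6/cos26.0° = 1.780 m; N'_5 = 69·cos26.0° − 24·1.780 = 19.3; c'Δl = 14.95; W sinα = 30.2
Slice 6: Δl = 2.9/cos35.4° = 3.558 m; N'_6 = 58·cos35.4° − 4·3.558 = 33.0; c'Δl = 29.88; W sinα = 33.6
Σc'Δl = 118.5 kN/m; ΣN' = 227.0 kN/m; ΣW sinα = 118.2 kN/m
Resisting = 118.5 + 227.0·tan29.0° = 118.5 + 125.8 = 244.3 kN/m
FS = 244.3 / 118.2 = 2.066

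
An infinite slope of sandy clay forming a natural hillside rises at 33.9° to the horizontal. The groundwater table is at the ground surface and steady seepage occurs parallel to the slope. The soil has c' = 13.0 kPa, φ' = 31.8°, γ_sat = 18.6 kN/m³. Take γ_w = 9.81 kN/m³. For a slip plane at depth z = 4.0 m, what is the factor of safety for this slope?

With seepage parallel to the slope and the water table at the surface, the effective normal stress on the slip plane uses the buoyant unit weight γ' = γ_sat − γ_w while the driving shear stress uses γ_sat:
FS = [c' + γ' z cos²β tanφ'] / [γ_sat z sinβ cosβ]
γ' = 18.6 − 9.81 = 8.79 kN/m³
Numerator = 13.0 + 8.79·4.0·cos²33.9°·tan31.8° = 13.0 + 8.79·4.0·0.6889·0.6200 = 28.019 kPa
Denominator = 18.6·4.0·sin33.9°·cos33.9° = 18.6·4.0·0.5577·0.8300 = 34.442 kPa
FS = 28.019 / 34.442 = 0.813

FS = 0.81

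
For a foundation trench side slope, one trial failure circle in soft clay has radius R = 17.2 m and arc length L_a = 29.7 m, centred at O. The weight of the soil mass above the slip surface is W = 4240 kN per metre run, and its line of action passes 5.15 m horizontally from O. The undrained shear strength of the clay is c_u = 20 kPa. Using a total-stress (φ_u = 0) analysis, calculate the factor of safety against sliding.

Taking moments about the centre O, the resisting moment is provided by the undrained shear strength acting along the arc:
M_R = c_u·L_a·R = 20·29.70·17.2 = 10216.8 kN·m/m
M_D = W·d = 4240·5.15 = 21836.0 kN·m/m
FS = M_R / M_D = 10216.8 / 21836.0 = 0.468

FS = 0.47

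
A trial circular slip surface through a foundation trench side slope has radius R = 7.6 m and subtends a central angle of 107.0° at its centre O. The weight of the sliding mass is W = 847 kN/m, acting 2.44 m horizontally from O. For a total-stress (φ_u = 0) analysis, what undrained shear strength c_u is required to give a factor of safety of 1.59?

c_u = 30.5 kPa

FS = c_u·L_a·R / (W·d), so c_u = FS·W·d / (L_a·R).
Arc length L_a = R·θ = 7.6·(107.0°·π/180) = 7.6·1.8675 = 14.19 m
c_u = 1.59·847·2.44 / (14.19·7.6) = 3286.0 / 107.87 = 30.46 kPa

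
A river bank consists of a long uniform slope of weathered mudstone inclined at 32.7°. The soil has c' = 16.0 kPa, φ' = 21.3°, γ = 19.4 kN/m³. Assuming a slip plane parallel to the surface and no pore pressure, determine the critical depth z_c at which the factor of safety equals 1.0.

z_c = 4.62 m

Setting FS = 1.00 in FS = [c' + γz cos²β tanφ'] / [γz sinβ cosβ] and solving for z:
z = c' / [γ cosβ (FS·sinβ − cosβ·tanφ')]
  = 16.0 / [19.4·cos32.7°·(1.00·sin32.7° − cos32.7°·tan21.3°)]
  = 16.0 / [19.4·0.8415·(1.00·0.5402 − 0.8415·0.3899)]
  = 16.0 / 3.4634 = 4.620 m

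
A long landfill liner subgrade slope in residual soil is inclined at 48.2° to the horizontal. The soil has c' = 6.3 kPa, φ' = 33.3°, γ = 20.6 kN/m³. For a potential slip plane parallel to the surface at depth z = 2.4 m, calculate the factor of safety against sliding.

FS = 0.84

For an infinite slope with a slip plane parallel to the surface (no pore pressure): FS = [c' + γz cos²β tanφ'] / [γz sinβ cosβ].
γz = 20.6·2.4 = 49.44 kN/m²
Numerator = 6.3 + 49.44·cos²48.2°·tan33.3° = 6.3 + 49.44·0.4443·0.6569 = 20.728 kPa
Denominator = 49.44·sin48.2°·cos48.2° = 49.44·0.7455·0.6665 = 24.566 kPa
FS = 20.728 / 24.566 = 0.844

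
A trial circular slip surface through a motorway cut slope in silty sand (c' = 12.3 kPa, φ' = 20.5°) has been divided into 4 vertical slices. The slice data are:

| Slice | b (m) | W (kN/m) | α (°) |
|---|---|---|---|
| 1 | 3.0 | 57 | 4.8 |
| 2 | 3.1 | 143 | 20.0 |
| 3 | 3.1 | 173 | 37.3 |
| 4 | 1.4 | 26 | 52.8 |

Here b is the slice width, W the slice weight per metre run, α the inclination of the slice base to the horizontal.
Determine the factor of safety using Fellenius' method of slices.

Ordinary method of slices: FS = Σ[c'·Δl_i + (W_i cosα_i)·tanφ'] / Σ W_i sinα_i, with Δl_i = b_i / cosα_i.
Slice 1: Δl = 3.0/cos4.8° = 3.011 m; N'_1 = 57·cos4.8° = 56.8; c'Δl = 37.03; W sinα = 4.8
Slice 2: Δl = 3.1/cos20.0° = 3.299 m; N'_2 = 143·cos20.0° = 134.4; c'Δl = 40.58; W sinα = 48.9
Slice 3: Δl = 3.1/cos37.3° = 3.897 m; N'_3 = 173·cos37.3° = 137.6; c'Δl = 47.93; W sinα = 104.8
Slice 4: Δl = 1.4/cos52.8° = 2.316 m; N'_4 = 26·cos52.8° = 15.7; c'Δl = 28.48; W sinα = 20.7
Σc'Δl = 154.0 kN/m; ΣN' = 344.5 kN/m; ΣW sinα = 179.2 kN/m
Resisting = 154.0 + 344.5·tan20.5° = 154.0 + 128.8 = 282.8 kN/m
FS = 282.8 / 179.2 = 1.578

FS = 1.58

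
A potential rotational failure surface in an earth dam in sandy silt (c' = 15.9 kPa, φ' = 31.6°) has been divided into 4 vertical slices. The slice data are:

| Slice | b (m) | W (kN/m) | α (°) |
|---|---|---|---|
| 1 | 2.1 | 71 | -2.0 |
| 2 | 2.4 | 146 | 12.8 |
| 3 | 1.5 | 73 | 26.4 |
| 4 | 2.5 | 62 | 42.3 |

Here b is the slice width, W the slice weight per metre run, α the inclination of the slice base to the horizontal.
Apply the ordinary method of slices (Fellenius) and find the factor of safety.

Ordinary method of slices: FS = Σ[c'·Δl_i + (W_i cosα_i)·tanφ'] / Σ W_i sinα_i, with Δl_i = b_i / cosα_i.
Slice 1: Δl = 2.1/cos(-2.0°) = 2.101 m; N'_1 = 71·cos(-2.0°) = 71.0; c'Δl = 33.41; W sinα = -2.5
Slice 2: Δl = 2.4/cos12.8° = 2.461 m; N'_2 = 146·cos12.8° = 142.4; c'Δl = 39.13; W sinα = 32.3
Slice 3: Δl = 1.5/cos26.4° = 1.675 m; N'_3 = 73·cos26.4° = 65.4; c'Δl = 26.63; W sinα = 32.5
Slice 4: Δl = 2.5/cos42.3° = 3.380 m; N'_4 = 62·cos42.3° = 45.9; c'Δl = 53.74; W sinα = 41.7
Σc'Δl = 152.9 kN/m; ΣN' = 324.6 kN/m; ΣW sinα = 104.1 kN/m
Resisting = 152.9 + 324.6·tan31.6° = 152.9 + 199.7 = 352.6 kN/m
FS = 352.6 / 104.1 = 3.389

FS = 3.39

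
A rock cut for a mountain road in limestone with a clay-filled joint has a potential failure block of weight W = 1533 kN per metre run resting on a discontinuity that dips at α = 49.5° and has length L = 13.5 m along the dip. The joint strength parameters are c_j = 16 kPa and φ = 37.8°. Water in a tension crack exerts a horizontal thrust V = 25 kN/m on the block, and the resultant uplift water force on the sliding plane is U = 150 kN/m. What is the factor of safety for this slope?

FS = 0.73

Resolving the block weight along and normal to the plane and applying the Mohr–Coulomb strength on the joint:
N' = W cosα − U − V sinα = 1533·cos49.5° − 150 − 25·sin49.5° = 826.6 kN/m
Driving force T = W sinα + V cosα = 1533·sin49.5° + 25·cos49.5° = 1181.9 kN/m
Resisting force R = c_j·L + N'·tanφ = 16·13.5 + 826.6·tan37.8° = 216.0 + 641.2 = 857.2 kN/m
FS = R / T = 857.2 / 1181.9 = 0.725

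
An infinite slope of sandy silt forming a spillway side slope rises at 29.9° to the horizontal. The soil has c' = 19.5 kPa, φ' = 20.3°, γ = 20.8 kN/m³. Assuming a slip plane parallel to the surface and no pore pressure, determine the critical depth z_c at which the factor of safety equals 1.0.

z_c = 6.08 m

Setting FS = 1.00 in FS = [c' + γz cos²β tanφ'] / [γz sinβ cosβ] and solving for z:
z = c' / [γ cosβ (FS·sinβ − cosβ·tanφ')]
  = 19.5 / [20.8·cos29.9°·(1.00·sin29.9° − cos29.9°·tan20.3°)]
  = 19.5 / [20.8·0.8669·(1.00·0.4985 − 0.8669·0.3699)]
  = 19.5 / 3.2062 = 6.082 m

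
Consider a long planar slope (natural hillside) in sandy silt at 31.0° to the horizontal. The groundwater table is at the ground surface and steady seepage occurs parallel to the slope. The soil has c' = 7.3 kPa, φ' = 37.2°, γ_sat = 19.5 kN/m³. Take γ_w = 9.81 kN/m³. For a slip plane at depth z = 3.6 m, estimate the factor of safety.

FS = 0.86

With seepage parallel to the slope and the water table at the surface, the effective normal stress on the slip plane uses the buoyant unit weight γ' = γ_sat − γ_w while the driving shear stress uses γ_sat:
FS = [c' + γ' z cos²β tanφ'] / [γ_sat z sinβ cosβ]
γ' = 19.5 − 9.81 = 9.69 kN/m³
Numerator = 7.3 + 9.69·3.6·cos²31.0°·tan37.2° = 7.3 + 9.69·3.6·0.7347·0.7590 = 26.755 kPa
Denominator = 19.5·3.6·sin31.0°·cos31.0° = 19.5·3.6·0.5150·0.8572 = 30.991 kPa
FS = 26.755 / 30.991 = 0.863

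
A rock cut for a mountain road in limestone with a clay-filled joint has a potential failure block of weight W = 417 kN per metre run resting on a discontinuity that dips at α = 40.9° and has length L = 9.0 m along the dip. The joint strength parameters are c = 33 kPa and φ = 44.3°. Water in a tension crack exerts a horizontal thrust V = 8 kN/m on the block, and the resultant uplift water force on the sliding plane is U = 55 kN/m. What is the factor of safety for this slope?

Resolving the block weight along and normal to the plane and applying the Mohr–Coulomb strength on the joint:
N' = W cosα − U − V sinα = 417·cos40.9° − 55 − 8·sin40.9° = 255.0 kN/m
Driving force T = W sinα + V cosα = 417·sin40.9° + 8·cos40.9° = 279.1 kN/m
Resisting force R = c·L + N'·tanφ = 33·9.0 + 255.0·tan44.3° = 297.0 + 248.8 = 545.8 kN/m
FS = R / T = 545.8 / 279.1 = 1.956

FS = 1.96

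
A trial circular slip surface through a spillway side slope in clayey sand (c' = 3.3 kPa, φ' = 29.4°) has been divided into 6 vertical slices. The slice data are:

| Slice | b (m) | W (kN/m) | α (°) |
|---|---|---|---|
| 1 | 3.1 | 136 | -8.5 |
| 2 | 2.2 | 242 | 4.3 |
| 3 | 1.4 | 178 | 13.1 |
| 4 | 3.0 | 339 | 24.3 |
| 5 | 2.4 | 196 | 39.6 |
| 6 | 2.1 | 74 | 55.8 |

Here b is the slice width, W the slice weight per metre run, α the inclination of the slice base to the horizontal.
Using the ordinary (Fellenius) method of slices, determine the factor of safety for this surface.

Ordinary method of slices: FS = Σ[c'·Δl_i + (W_i cosα_i)·tanφ'] / Σ W_i sinα_i, with Δl_i = b_i / cosα_i.
Slice 1: Δl = 3.1/cos(-8.5°) = 3.134 m; N'_1 = 136·cos(-8.5°) = 134.5; c'Δl = 10.34; W sinα = -20.1
Slice 2: Δl = 2.2/cos4.3° = 2.206 m; N'_2 = 242·cos4.3° = 241.3; c'Δl = 7.28; W sinα = 18.1
Slice 3: Δl = 1.4/cos13.1° = 1.437 m; N'_3 = 178·cos13.1° = 173.4; c'Δl = 4.74; W sinα = 40.3
Slice 4: Δl = 3.0/cos24.3° = 3.292 m; N'_4 = 339·cos24.3° = 309.0; c'Δl = 10.86; W sinα = 139.5
Slice 5: Δl = 2.4/cos39.6° = 3.115 m; N'_5 = 196·cos39.6° = 151.0; c'Δl = 10.28; W sinα = 124.9
Slice 6: Δl = 2.1/cos55.8° = 3.736 m; N'_6 = 74·cos55.8° = 41.6; c'Δl = 12.33; W sinα = 61.2
Σc'Δl = 55.8 kN/m; ΣN' = 1050.8 kN/m; ΣW sinα = 364.0 kN/m
Resisting = 55.8 + 1050.8·tan29.4° = 55.8 + 592.1 = 647.9 kN/m
FS = 647.9 / 364.0 = 1.780

FS = 1.78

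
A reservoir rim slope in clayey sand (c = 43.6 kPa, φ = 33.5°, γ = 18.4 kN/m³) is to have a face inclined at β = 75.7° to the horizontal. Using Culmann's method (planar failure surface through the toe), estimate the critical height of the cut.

Culmann's analysis gives the critical failure plane at α_cr = (β + φ)/2 = (75.7 + 33.5)/2 = 54.6°, and the critical height
H_c = (4c/γ) · sinβ cosφ / [1 − cos(β − φ)]
    = (4·43.6/18.4) · sin75.7°·cos33.5° / [1 − cos(42.2°)]
    = 9.478 · 0.9690·0.8339 / [1 − 0.7408]
    = 9.478 · 0.8080 / 0.2592
    = 29.55 m

H_c = 29.55 m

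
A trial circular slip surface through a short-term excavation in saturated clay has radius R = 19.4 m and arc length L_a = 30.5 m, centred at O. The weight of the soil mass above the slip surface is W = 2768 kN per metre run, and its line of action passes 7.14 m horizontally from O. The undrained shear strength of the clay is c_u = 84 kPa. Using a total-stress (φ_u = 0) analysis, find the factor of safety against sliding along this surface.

FS = 2.51

Taking moments about the centre O, the resisting moment is provided by the undrained shear strength acting along the arc:
M_R = c_u·L_a·R = 84·30.50·19.4 = 49702.8 kN·m/m
M_D = W·d = 2768·7.14 = 19763.5 kN·m/m
FS = M_R / M_D = 49702.8 / 19763.5 = 2.515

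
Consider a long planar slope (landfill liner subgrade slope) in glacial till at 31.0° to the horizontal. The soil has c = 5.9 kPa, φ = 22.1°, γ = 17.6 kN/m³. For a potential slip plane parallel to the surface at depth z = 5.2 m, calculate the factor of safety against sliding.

For an infinite slope with a slip plane parallel to the surface (no pore pressure): FS = [c + γz cos²β tanφ] / [γz sinβ cosβ].
γz = 17.6·5.2 = 91.52 kN/m²
Numerator = 5.9 + 91.52·cos²31.0°·tan22.1° = 5.9 + 91.52·0.7347·0.4061 = 33.205 kPa
Denominator = 91.52·sin31.0°·cos31.0° = 91.52·0.5150·0.8572 = 40.404 kPa
FS = 33.205 / 40.404 = 0.822

FS = 0.82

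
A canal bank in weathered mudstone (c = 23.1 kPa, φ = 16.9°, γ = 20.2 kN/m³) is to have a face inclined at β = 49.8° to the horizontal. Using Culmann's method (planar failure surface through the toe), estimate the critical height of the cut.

H_c = 20.84 m

Culmann's analysis gives the critical failure plane at α_cr = (β + φ)/2 = (49.8 + 16.9)/2 = 33.3°, and the critical height
H_c = (4c/γ) · sinβ cosφ / [1 − cos(β − φ)]
    = (4·23.1/20.2) · sin49.8°·cos16.9° / [1 − cos(32.9°)]
    = 4.574 · 0.7638·0.9568 / [1 − 0.8396]
    = 4.574 · 0.7308 / 0.1604
    = 20.84 m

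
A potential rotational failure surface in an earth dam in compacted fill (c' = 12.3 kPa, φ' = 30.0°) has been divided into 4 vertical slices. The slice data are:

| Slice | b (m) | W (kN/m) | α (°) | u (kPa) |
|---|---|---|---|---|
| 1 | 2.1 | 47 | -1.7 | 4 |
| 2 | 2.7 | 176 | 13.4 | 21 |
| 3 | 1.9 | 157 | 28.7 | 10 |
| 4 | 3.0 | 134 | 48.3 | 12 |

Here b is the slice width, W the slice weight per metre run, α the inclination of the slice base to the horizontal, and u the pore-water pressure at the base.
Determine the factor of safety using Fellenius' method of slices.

FS = 1.47

Ordinary method of slices: FS = Σ[c'·Δl_i + (W_i cosα_i − u_i·Δl_i)·tanφ'] / Σ W_i sinα_i, with Δl_i = b_i / cosα_i.
Slice 1: Δl = 2.1/cos(-1.7°) = 2.101 m; N'_1 = 47·cos(-1.7°) − 4·2.101 = 38.6; c'Δl = 25.84; W sinα = -1.4
Slice 2: Δl = 2.7/cos13.4° = 2.776 m; N'_2 = 176·cos13.4° − 21·2.776 = 112.9; c'Δl = 34.14; W sinα = 40.8
Slice 3: Δl = 1.9/cos28.7° = 2.166 m; N'_3 = 157·cos28.7° − 10·2.166 = 116.1; c'Δl = 26.64; W sinα = 75.4
Slice 4: Δl = 3.0/cos48.3° = 4.510 m; N'_4 = 134·cos48.3° − 12·4.510 = 35.0; c'Δl = 55.47; W sinα = 100.0
Σc'Δl = 142.1 kN/m; ΣN' = 302.6 kN/m; ΣW sinα = 214.8 kN/m
Resisting = 142.1 + 302.6·tan30.0° = 142.1 + 174.7 = 316.8 kN/m
FS = 316.8 / 214.8 = 1.475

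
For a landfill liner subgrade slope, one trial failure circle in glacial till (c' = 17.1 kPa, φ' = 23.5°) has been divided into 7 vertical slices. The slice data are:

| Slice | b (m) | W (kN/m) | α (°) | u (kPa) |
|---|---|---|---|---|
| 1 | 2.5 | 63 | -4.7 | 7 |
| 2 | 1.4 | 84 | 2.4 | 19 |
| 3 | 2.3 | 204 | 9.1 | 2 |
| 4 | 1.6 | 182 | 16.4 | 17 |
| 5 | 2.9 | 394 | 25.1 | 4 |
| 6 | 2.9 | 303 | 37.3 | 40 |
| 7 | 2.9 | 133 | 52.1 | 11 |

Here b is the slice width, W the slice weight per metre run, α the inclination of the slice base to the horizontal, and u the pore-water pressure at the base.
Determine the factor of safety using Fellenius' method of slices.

FS = 1.36

Ordinary method of slices: FS = Σ[c'·Δl_i + (W_i cosα_i − u_i·Δl_i)·tanφ'] / Σ W_i sinα_i, with Δl_i = b_i / cosα_i.
Slice 1: Δl = 2.5/cos(-4.7°) = 2.508 m; N'_1 = 63·cos(-4.7°) − 7·2.508 = 45.2; c'Δl = 42.89; W sinα = -5.2
Slice 2: Δl = 1.4/cos2.4° = 1.401 m; N'_2 = 84·cos2.4° − 19·1.401 = 57.3; c'Δl = 23.96; W sinα = 3.5
Slice 3: Δl = 2.3/cos9.1° = 2.329 m; N'_3 = 204·cos9.1° − 2·2.329 = 196.8; c'Δl = 39.83; W sinα = 32.3
Slice 4: Δl = 1.6/cos16.4° = 1.668 m; N'_4 = 182·cos16.4° − 17·1.668 = 146.2; c'Δl = 28.52; W sinα = 51.4
Slice 5: Δl = 2.9/cos25.1° = 3.202 m; N'_5 = 394·cos25.1° − 4·3.202 = 344.0; c'Δl = 54.76; W sinα = 167.1
Slice 6: Δl = 2.9/cos37.3° = 3.646 m; N'_6 = 303·cos37.3° − 40·3.646 = 95.2; c'Δl = 62.34; W sinα = 183.6
Slice 7: Δl = 2.9/cos52.1° = 4.721 m; N'_7 = 133·cos52.1° − 11·4.721 = 29.8; c'Δl = 80.73; W sinα = 104.9
Σc'Δl = 333.0 kN/m; ΣN' = 914.5 kN/m; ΣW sinα = 537.7 kN/m
Resisting = 333.0 + 914.5·tan23.5° = 333.0 + 397.6 = 730.7 kN/m
FS = 730.7 / 537.7 = 1.359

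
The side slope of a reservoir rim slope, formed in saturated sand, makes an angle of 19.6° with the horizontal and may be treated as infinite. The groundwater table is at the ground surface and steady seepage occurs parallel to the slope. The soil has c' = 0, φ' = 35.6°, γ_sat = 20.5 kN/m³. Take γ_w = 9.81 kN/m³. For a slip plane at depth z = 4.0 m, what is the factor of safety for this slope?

FS = 1.05

With seepage parallel to the slope and the water table at the surface, the effective normal stress on the slip plane uses the buoyant unit weight γ' = γ_sat − γ_w while the driving shear stress uses γ_sat:
FS = [c' + γ' z cos²β tanφ'] / [γ_sat z sinβ cosβ]
(For c' = 0 this reduces to FS = (γ'/γ_sat)·tanφ'/tanβ.)
γ' = 20.5 − 9.81 = 10.69 kN/m³
Numerator = 0.0 + 10.69·4.0·cos²19.6°·tan35.6° = 0.0 + 10.69·4.0·0.8875·0.7159 = 27.168 kPa
Denominator = 20.5·4.0·sin19.6°·cos19.6° = 20.5·4.0·0.3355·0.9421 = 25.913 kPa
FS = 27.168 / 25.913 = 1.048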